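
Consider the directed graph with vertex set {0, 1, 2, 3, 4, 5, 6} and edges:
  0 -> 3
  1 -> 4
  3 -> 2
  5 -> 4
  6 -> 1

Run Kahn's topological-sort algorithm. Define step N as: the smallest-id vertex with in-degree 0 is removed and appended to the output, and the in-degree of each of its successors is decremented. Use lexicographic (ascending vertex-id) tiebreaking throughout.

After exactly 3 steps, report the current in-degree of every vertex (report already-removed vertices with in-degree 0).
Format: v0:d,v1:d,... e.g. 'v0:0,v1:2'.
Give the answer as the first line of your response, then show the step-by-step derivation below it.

v0:0,v1:1,v2:0,v3:0,v4:2,v5:0,v6:0

step 1: output 0; order=[0]; indeg=(0,1,1,0,2,0,0)
step 2: output 3; order=[0,3]; indeg=(0,1,0,0,2,0,0)
step 3: output 2; order=[0,3,2]; indeg=(0,1,0,0,2,0,0)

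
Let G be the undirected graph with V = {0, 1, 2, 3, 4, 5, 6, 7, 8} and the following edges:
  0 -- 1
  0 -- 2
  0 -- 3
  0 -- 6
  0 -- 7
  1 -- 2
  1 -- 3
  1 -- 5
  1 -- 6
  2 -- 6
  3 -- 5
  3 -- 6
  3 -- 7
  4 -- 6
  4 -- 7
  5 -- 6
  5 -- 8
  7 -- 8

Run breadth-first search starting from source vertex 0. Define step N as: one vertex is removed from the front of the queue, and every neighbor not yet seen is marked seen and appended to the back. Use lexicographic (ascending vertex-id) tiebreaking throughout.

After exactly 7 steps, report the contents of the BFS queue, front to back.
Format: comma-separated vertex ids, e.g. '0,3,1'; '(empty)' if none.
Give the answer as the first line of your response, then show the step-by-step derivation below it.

4,8

step 1: dequeue 0; queue=[1,2,3,6,7]; order=0
step 2: dequeue 1; queue=[2,3,6,7,5]; order=0,1
step 3: dequeue 2; queue=[3,6,7,5]; order=0,1,2
step 4: dequeue 3; queue=[6,7,5]; order=0,1,2,3
step 5: dequeue 6; queue=[7,5,4]; order=0,1,2,3,6
step 6: dequeue 7; queue=[5,4,8]; order=0,1,2,3,6,7
step 7: dequeue 5; queue=[4,8]; order=0,1,2,3,6,7,5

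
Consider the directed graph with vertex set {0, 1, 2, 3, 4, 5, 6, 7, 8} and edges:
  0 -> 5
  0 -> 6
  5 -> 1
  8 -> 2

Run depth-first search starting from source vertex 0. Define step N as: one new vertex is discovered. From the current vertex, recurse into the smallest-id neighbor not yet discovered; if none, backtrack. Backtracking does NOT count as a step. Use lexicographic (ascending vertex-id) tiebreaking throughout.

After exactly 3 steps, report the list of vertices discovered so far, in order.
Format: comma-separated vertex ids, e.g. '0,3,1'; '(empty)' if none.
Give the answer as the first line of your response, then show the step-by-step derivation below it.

0,5,1

step 1: discover 0; path=0; order=0
step 2: discover 5; path=0>5; order=0,5
step 3: discover 1; path=0>5>1; order=0,5,1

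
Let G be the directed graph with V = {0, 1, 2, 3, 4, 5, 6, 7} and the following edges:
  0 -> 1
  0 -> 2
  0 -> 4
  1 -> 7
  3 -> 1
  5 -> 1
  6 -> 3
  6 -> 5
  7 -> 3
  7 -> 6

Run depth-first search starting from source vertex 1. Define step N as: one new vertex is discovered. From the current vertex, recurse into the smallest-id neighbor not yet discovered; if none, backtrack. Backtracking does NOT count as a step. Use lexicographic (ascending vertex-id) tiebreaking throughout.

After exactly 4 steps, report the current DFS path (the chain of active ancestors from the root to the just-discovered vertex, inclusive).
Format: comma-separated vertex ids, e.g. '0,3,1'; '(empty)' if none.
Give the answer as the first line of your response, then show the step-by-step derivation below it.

1,7,6

step 1: discover 1; path=1; order=1
step 2: discover 7; path=1>7; order=1,7
step 3: discover 3; path=1>7>3; order=1,7,3
step 4: discover 6; path=1>7>6; order=1,7,3,6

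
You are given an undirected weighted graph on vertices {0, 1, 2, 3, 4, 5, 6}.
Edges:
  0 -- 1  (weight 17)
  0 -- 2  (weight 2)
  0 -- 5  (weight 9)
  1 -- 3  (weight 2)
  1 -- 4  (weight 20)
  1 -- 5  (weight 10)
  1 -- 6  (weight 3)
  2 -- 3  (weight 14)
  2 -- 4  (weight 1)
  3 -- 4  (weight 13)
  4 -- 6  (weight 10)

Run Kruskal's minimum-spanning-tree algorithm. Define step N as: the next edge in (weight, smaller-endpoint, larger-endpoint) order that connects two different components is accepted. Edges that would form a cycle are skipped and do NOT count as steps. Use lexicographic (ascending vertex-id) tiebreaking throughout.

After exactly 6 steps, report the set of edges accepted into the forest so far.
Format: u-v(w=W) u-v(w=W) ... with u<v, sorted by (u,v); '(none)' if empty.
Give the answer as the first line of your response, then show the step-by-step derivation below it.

0-2(w=2) 0-5(w=9) 1-3(w=2) 1-5(w=10) 1-6(w=3) 2-4(w=1)

step 1: add edge 2-4 (w=1); MST = {2-4(w=1)}
step 2: add edge 0-2 (w=2); MST = {0-2(w=2) 2-4(w=1)}
step 3: add edge 1-3 (w=2); MST = {0-2(w=2) 1-3(w=2) 2-4(w=1)}
step 4: add edge 1-6 (w=3); MST = {0-2(w=2) 1-3(w=2) 1-6(w=3) 2-4(w=1)}
step 5: add edge 0-5 (w=9); MST = {0-2(w=2) 0-5(w=9) 1-3(w=2) 1-6(w=3) 2-4(w=1)}
step 6: add edge 1-5 (w=10); MST = {0-2(w=2) 0-5(w=9) 1-3(w=2) 1-5(w=10) 1-6(w=3) 2-4(w=1)}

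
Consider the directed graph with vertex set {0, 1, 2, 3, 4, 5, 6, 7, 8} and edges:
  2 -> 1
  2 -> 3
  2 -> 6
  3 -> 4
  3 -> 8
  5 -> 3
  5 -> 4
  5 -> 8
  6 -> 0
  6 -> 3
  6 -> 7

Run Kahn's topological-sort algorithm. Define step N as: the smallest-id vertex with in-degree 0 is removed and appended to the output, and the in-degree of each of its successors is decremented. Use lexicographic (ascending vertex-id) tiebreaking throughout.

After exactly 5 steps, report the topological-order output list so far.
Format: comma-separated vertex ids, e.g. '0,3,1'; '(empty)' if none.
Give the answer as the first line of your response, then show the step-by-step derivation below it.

2,1,5,6,0

step 1: output 2; order=[2]; indeg=(1,0,0,2,2,0,0,1,2)
step 2: output 1; order=[2,1]; indeg=(1,0,0,2,2,0,0,1,2)
step 3: output 5; order=[2,1,5]; indeg=(1,0,0,1,1,0,0,1,1)
step 4: output 6; order=[2,1,5,6]; indeg=(0,0,0,0,1,0,0,0,1)
step 5: output 0; order=[2,1,5,6,0]; indeg=(0,0,0,0,1,0,0,0,1)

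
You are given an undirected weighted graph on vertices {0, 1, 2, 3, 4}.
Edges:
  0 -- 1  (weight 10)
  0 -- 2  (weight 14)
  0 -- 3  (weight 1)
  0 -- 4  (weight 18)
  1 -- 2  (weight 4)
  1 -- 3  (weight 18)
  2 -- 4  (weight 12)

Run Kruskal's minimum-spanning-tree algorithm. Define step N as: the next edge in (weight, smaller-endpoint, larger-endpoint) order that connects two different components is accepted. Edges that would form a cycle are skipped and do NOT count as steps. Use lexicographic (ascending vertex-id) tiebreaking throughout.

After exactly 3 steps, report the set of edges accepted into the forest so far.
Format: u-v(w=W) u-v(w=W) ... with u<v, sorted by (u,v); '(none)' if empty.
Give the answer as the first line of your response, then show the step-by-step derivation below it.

0-1(w=10) 0-3(w=1) 1-2(w=4)

step 1: add edge 0-3 (w=1); MST = {0-3(w=1)}
step 2: add edge 1-2 (w=4); MST = {0-3(w=1) 1-2(w=4)}
step 3: add edge 0-1 (w=10); MST = {0-1(w=10) 0-3(w=1) 1-2(w=4)}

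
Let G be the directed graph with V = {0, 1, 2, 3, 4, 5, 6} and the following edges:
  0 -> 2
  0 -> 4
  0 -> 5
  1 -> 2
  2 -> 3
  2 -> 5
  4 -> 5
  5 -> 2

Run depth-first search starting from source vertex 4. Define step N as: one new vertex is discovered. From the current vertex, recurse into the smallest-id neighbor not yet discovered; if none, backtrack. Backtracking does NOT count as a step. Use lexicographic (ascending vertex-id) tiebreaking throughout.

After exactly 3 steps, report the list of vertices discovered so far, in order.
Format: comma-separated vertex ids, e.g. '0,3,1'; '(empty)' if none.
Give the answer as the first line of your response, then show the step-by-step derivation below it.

4,5,2

step 1: discover 4; path=4; order=4
step 2: discover 5; path=4>5; order=4,5
step 3: discover 2; path=4>5>2; order=4,5,2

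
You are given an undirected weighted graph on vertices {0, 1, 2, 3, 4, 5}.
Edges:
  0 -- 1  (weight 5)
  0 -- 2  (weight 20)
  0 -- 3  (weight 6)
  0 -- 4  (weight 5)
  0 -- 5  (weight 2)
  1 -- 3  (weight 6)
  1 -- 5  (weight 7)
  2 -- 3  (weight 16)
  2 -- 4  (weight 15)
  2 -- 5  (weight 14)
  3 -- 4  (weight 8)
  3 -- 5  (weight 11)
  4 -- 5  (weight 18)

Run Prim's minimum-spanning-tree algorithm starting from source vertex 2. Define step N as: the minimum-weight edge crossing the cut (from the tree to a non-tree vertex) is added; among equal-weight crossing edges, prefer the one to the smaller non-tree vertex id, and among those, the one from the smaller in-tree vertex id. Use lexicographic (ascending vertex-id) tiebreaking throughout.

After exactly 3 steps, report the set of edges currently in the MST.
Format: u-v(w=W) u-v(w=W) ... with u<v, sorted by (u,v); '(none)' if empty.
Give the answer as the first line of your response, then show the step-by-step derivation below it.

0-1(w=5) 0-5(w=2) 2-5(w=14)

step 1: add edge 2-5 (w=14); MST = {2-5(w=14)}
step 2: add edge 0-5 (w=2); MST = {0-5(w=2) 2-5(w=14)}
step 3: add edge 0-1 (w=5); MST = {0-1(w=5) 0-5(w=2) 2-5(w=14)}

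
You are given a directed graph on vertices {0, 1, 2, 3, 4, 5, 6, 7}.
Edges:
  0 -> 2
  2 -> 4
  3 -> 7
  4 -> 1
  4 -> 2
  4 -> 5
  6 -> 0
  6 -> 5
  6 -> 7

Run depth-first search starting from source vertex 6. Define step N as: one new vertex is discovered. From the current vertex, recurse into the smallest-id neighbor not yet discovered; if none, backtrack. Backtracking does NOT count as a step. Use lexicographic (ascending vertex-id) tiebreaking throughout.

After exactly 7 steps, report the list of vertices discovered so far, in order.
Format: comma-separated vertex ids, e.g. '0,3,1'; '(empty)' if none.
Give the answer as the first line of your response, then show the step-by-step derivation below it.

6,0,2,4,1,5,7

step 1: discover 6; path=6; order=6
step 2: discover 0; path=6>0; order=6,0
step 3: discover 2; path=6>0>2; order=6,0,2
step 4: discover 4; path=6>0>2>4; order=6,0,2,4
step 5: discover 1; path=6>0>2>4>1; order=6,0,2,4,1
step 6: discover 5; path=6>0>2>4>5; order=6,0,2,4,1,5
step 7: discover 7; path=6>7; order=6,0,2,4,1,5,7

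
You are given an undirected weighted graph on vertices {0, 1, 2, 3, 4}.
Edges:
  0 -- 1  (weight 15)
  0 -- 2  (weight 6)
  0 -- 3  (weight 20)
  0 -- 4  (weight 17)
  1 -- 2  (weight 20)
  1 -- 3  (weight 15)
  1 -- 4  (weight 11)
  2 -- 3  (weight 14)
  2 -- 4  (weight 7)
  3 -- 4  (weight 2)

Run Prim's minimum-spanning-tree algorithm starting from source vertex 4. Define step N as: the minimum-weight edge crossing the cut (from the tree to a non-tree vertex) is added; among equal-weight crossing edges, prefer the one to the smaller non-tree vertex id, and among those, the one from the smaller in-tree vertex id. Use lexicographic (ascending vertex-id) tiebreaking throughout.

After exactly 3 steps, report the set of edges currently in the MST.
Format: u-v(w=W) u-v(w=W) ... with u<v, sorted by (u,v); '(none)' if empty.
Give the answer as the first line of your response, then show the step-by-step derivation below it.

0-2(w=6) 2-4(w=7) 3-4(w=2)

step 1: add edge 3-4 (w=2); MST = {3-4(w=2)}
step 2: add edge 2-4 (w=7); MST = {2-4(w=7) 3-4(w=2)}
step 3: add edge 0-2 (w=6); MST = {0-2(w=6) 2-4(w=7) 3-4(w=2)}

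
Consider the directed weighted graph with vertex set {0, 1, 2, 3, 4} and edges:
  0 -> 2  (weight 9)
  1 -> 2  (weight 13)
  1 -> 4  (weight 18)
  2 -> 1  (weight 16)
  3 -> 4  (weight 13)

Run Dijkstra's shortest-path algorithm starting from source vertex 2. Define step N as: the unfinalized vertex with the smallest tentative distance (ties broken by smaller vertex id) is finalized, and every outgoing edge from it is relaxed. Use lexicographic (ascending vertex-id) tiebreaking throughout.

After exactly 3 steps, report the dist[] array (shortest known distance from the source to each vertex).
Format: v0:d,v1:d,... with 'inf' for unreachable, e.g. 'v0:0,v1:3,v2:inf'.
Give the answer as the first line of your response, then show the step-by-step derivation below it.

v0:inf,v1:16,v2:0,v3:inf,v4:34

step 1: dist = v0:inf,v1:16,v2:0,v3:inf,v4:inf
step 2: dist = v0:inf,v1:16,v2:0,v3:inf,v4:34
step 3: dist = v0:inf,v1:16,v2:0,v3:inf,v4:34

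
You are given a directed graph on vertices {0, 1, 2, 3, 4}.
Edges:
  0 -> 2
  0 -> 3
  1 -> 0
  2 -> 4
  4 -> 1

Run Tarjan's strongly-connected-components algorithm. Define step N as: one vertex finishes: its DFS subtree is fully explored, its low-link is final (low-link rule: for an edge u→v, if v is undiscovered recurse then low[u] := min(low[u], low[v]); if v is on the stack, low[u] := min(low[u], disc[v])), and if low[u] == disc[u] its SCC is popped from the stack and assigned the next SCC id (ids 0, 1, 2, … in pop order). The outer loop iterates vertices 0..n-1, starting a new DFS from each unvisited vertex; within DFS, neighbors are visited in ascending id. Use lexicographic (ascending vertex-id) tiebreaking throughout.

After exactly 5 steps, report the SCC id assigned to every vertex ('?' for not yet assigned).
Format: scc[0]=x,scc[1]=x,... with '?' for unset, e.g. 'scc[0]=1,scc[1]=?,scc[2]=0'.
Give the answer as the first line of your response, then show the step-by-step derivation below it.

scc[0]=1,scc[1]=1,scc[2]=1,scc[3]=0,scc[4]=1

step 1: low=(low[0]=0,low[1]=0,low[2]=1,low[3]=?,low[4]=2); scc=(scc[0]=?,scc[1]=?,scc[2]=?,scc[3]=?,scc[4]=?)
step 2: low=(low[0]=0,low[1]=0,low[2]=1,low[3]=?,low[4]=0); scc=(scc[0]=?,scc[1]=?,scc[2]=?,scc[3]=?,scc[4]=?)
step 3: low=(low[0]=0,low[1]=0,low[2]=0,low[3]=?,low[4]=0); scc=(scc[0]=?,scc[1]=?,scc[2]=?,scc[3]=?,scc[4]=?)
step 4: low=(low[0]=0,low[1]=0,low[2]=0,low[3]=4,low[4]=0); scc=(scc[0]=?,scc[1]=?,scc[2]=?,scc[3]=0,scc[4]=?)
step 5: low=(low[0]=0,low[1]=0,low[2]=0,low[3]=4,low[4]=0); scc=(scc[0]=1,scc[1]=1,scc[2]=1,scc[3]=0,scc[4]=1)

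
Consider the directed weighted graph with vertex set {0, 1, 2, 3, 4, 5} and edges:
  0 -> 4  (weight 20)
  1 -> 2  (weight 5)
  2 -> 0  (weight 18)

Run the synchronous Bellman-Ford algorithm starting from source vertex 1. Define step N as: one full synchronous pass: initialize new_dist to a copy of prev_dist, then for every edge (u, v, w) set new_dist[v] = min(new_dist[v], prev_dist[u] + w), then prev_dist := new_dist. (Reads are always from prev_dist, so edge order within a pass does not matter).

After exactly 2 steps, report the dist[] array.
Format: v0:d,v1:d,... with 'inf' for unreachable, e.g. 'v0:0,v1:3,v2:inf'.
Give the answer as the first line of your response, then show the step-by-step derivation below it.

v0:23,v1:0,v2:5,v3:inf,v4:inf,v5:inf

step 1: dist = v0:inf,v1:0,v2:5,v3:inf,v4:inf,v5:inf
step 2: dist = v0:23,v1:0,v2:5,v3:inf,v4:inf,v5:inf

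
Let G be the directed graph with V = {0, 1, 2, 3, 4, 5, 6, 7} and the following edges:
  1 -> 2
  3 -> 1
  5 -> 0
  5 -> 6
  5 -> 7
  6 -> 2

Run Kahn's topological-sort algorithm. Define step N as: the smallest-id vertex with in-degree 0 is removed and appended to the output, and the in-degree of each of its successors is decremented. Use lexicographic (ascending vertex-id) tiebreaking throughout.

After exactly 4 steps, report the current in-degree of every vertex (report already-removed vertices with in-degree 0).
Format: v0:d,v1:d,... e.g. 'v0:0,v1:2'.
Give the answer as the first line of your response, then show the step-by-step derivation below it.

v0:0,v1:0,v2:1,v3:0,v4:0,v5:0,v6:0,v7:0

step 1: output 3; order=[3]; indeg=(1,0,2,0,0,0,1,1)
step 2: output 1; order=[3,1]; indeg=(1,0,1,0,0,0,1,1)
step 3: output 4; order=[3,1,4]; indeg=(1,0,1,0,0,0,1,1)
step 4: output 5; order=[3,1,4,5]; indeg=(0,0,1,0,0,0,0,0)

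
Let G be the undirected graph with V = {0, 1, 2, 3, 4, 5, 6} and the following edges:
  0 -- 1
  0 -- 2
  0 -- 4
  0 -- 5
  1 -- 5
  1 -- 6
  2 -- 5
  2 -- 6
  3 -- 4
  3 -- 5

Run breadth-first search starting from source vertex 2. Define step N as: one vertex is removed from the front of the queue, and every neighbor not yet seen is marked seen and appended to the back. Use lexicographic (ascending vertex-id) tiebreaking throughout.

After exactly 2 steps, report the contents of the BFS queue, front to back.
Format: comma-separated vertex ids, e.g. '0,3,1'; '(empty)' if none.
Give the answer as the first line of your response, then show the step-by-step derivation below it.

5,6,1,4

step 1: dequeue 2; queue=[0,5,6]; order=2
step 2: dequeue 0; queue=[5,6,1,4]; order=2,0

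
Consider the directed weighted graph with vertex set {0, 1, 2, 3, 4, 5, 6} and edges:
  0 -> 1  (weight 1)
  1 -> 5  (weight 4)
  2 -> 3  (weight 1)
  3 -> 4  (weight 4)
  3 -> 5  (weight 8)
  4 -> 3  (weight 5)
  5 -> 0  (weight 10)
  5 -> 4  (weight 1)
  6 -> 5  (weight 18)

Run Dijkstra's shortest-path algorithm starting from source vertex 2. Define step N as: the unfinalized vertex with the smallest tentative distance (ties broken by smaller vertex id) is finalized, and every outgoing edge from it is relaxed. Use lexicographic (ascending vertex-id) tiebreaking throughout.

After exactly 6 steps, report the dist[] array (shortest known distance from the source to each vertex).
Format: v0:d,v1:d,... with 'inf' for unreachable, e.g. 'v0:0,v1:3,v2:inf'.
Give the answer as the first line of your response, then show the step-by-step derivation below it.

v0:19,v1:20,v2:0,v3:1,v4:5,v5:9,v6:inf

step 1: dist = v0:inf,v1:inf,v2:0,v3:1,v4:inf,v5:inf,v6:inf
step 2: dist = v0:inf,v1:inf,v2:0,v3:1,v4:5,v5:9,v6:inf
step 3: dist = v0:inf,v1:inf,v2:0,v3:1,v4:5,v5:9,v6:inf
step 4: dist = v0:19,v1:inf,v2:0,v3:1,v4:5,v5:9,v6:inf
step 5: dist = v0:19,v1:20,v2:0,v3:1,v4:5,v5:9,v6:inf
step 6: dist = v0:19,v1:20,v2:0,v3:1,v4:5,v5:9,v6:inf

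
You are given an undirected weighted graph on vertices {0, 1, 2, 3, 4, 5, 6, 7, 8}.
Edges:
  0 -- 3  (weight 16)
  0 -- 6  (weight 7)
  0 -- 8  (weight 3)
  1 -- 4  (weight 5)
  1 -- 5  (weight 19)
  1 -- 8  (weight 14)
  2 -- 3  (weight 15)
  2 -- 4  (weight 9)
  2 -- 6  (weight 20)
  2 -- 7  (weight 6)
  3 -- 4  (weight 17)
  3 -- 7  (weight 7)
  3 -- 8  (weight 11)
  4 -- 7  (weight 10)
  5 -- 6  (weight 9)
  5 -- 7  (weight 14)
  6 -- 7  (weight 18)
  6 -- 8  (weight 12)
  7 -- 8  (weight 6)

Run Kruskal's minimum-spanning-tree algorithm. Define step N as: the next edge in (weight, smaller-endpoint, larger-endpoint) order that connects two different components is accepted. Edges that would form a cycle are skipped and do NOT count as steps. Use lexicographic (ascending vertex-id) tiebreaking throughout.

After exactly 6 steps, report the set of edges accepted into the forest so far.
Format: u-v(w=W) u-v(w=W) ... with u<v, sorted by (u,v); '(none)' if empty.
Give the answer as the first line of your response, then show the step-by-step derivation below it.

0-6(w=7) 0-8(w=3) 1-4(w=5) 2-7(w=6) 3-7(w=7) 7-8(w=6)

step 1: add edge 0-8 (w=3); MST = {0-8(w=3)}
step 2: add edge 1-4 (w=5); MST = {0-8(w=3) 1-4(w=5)}
step 3: add edge 2-7 (w=6); MST = {0-8(w=3) 1-4(w=5) 2-7(w=6)}
step 4: add edge 7-8 (w=6); MST = {0-8(w=3) 1-4(w=5) 2-7(w=6) 7-8(w=6)}
step 5: add edge 0-6 (w=7); MST = {0-6(w=7) 0-8(w=3) 1-4(w=5) 2-7(w=6) 7-8(w=6)}
step 6: add edge 3-7 (w=7); MST = {0-6(w=7) 0-8(w=3) 1-4(w=5) 2-7(w=6) 3-7(w=7) 7-8(w=6)}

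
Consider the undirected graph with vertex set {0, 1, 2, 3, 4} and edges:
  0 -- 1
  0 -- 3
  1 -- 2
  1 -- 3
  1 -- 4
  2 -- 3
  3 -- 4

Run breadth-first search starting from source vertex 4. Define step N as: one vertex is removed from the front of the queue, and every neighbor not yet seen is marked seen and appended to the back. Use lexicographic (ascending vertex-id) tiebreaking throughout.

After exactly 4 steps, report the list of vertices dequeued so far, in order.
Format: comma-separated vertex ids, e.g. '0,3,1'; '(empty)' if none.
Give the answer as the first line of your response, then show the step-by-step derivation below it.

4,1,3,0

step 1: dequeue 4; queue=[1,3]; order=4
step 2: dequeue 1; queue=[3,0,2]; order=4,1
step 3: dequeue 3; queue=[0,2]; order=4,1,3
step 4: dequeue 0; queue=[2]; order=4,1,3,0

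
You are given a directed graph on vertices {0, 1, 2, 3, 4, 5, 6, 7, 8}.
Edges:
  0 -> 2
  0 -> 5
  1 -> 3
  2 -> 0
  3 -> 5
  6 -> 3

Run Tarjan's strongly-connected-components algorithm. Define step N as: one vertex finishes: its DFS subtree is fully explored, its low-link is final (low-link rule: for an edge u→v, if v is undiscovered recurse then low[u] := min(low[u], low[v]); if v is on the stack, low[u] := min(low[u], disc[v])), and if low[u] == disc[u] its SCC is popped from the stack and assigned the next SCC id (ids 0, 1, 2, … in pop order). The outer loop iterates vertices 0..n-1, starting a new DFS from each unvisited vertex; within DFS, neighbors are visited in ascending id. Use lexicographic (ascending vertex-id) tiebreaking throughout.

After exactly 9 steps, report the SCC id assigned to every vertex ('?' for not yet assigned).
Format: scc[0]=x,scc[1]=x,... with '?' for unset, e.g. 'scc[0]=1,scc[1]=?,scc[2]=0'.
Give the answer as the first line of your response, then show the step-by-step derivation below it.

scc[0]=1,scc[1]=3,scc[2]=1,scc[3]=2,scc[4]=4,scc[5]=0,scc[6]=5,scc[7]=6,scc[8]=7

step 1: low=(low[0]=0,low[1]=?,low[2]=0,low[3]=?,low[4]=?,low[5]=?,low[6]=?,low[7]=?,low[8]=?); scc=(scc[0]=?,scc[1]=?,scc[2]=?,scc[3]=?,scc[4]=?,scc[5]=?,scc[6]=?,scc[7]=?,scc[8]=?)
step 2: low=(low[0]=0,low[1]=?,low[2]=0,low[3]=?,low[4]=?,low[5]=2,low[6]=?,low[7]=?,low[8]=?); scc=(scc[0]=?,scc[1]=?,scc[2]=?,scc[3]=?,scc[4]=?,scc[5]=0,scc[6]=?,scc[7]=?,scc[8]=?)
step 3: low=(low[0]=0,low[1]=?,low[2]=0,low[3]=?,low[4]=?,low[5]=2,low[6]=?,low[7]=?,low[8]=?); scc=(scc[0]=1,scc[1]=?,scc[2]=1,scc[3]=?,scc[4]=?,scc[5]=0,scc[6]=?,scc[7]=?,scc[8]=?)
step 4: low=(low[0]=0,low[1]=3,low[2]=0,low[3]=4,low[4]=?,low[5]=2,low[6]=?,low[7]=?,low[8]=?); scc=(scc[0]=1,scc[1]=?,scc[2]=1,scc[3]=2,scc[4]=?,scc[5]=0,scc[6]=?,scc[7]=?,scc[8]=?)
step 5: low=(low[0]=0,low[1]=3,low[2]=0,low[3]=4,low[4]=?,low[5]=2,low[6]=?,low[7]=?,low[8]=?); scc=(scc[0]=1,scc[1]=3,scc[2]=1,scc[3]=2,scc[4]=?,scc[5]=0,scc[6]=?,scc[7]=?,scc[8]=?)
step 6: low=(low[0]=0,low[1]=3,low[2]=0,low[3]=4,low[4]=5,low[5]=2,low[6]=?,low[7]=?,low[8]=?); scc=(scc[0]=1,scc[1]=3,scc[2]=1,scc[3]=2,scc[4]=4,scc[5]=0,scc[6]=?,scc[7]=?,scc[8]=?)
step 7: low=(low[0]=0,low[1]=3,low[2]=0,low[3]=4,low[4]=5,low[5]=2,low[6]=6,low[7]=?,low[8]=?); scc=(scc[0]=1,scc[1]=3,scc[2]=1,scc[3]=2,scc[4]=4,scc[5]=0,scc[6]=5,scc[7]=?,scc[8]=?)
step 8: low=(low[0]=0,low[1]=3,low[2]=0,low[3]=4,low[4]=5,low[5]=2,low[6]=6,low[7]=7,low[8]=?); scc=(scc[0]=1,scc[1]=3,scc[2]=1,scc[3]=2,scc[4]=4,scc[5]=0,scc[6]=5,scc[7]=6,scc[8]=?)
step 9: low=(low[0]=0,low[1]=3,low[2]=0,low[3]=4,low[4]=5,low[5]=2,low[6]=6,low[7]=7,low[8]=8); scc=(scc[0]=1,scc[1]=3,scc[2]=1,scc[3]=2,scc[4]=4,scc[5]=0,scc[6]=5,scc[7]=6,scc[8]=7)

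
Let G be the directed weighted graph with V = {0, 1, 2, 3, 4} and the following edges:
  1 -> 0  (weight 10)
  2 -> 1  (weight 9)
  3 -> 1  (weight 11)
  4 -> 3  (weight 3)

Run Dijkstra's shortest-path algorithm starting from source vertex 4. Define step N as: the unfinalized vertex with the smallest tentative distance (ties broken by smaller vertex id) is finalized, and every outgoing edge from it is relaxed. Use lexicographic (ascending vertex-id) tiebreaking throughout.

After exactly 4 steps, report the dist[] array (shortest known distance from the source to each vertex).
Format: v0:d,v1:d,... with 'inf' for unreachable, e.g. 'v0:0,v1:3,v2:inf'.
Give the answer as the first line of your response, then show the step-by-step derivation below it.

v0:24,v1:14,v2:inf,v3:3,v4:0

step 1: dist = v0:inf,v1:inf,v2:inf,v3:3,v4:0
step 2: dist = v0:inf,v1:14,v2:inf,v3:3,v4:0
step 3: dist = v0:24,v1:14,v2:inf,v3:3,v4:0
step 4: dist = v0:24,v1:14,v2:inf,v3:3,v4:0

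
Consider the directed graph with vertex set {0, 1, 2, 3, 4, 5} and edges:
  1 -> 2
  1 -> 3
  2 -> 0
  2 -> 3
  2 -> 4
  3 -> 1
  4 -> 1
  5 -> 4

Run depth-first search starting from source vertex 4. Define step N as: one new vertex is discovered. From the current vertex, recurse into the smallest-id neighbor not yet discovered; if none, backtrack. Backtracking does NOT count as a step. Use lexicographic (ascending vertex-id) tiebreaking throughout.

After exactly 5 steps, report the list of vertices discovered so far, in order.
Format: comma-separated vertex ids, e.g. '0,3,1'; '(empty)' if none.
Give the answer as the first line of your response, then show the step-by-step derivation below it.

4,1,2,0,3

step 1: discover 4; path=4; order=4
step 2: discover 1; path=4>1; order=4,1
step 3: discover 2; path=4>1>2; order=4,1,2
step 4: discover 0; path=4>1>2>0; order=4,1,2,0
step 5: discover 3; path=4>1>2>3; order=4,1,2,0,3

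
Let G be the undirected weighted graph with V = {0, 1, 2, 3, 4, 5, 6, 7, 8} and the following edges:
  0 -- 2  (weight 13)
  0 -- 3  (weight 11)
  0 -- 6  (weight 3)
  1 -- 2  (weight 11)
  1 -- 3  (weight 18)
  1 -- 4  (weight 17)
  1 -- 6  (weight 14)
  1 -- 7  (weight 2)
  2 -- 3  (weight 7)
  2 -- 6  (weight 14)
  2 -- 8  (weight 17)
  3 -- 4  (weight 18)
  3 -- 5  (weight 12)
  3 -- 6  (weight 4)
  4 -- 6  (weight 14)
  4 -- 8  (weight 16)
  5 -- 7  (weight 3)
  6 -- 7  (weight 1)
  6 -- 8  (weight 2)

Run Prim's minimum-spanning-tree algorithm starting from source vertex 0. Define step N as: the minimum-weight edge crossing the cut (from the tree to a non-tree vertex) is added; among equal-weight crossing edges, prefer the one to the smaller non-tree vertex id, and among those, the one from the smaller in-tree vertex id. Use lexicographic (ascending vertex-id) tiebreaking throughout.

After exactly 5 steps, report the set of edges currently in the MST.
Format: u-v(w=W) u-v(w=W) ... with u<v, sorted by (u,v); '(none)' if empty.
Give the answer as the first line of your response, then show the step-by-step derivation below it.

0-6(w=3) 1-7(w=2) 5-7(w=3) 6-7(w=1) 6-8(w=2)

step 1: add edge 0-6 (w=3); MST = {0-6(w=3)}
step 2: add edge 6-7 (w=1); MST = {0-6(w=3) 6-7(w=1)}
step 3: add edge 1-7 (w=2); MST = {0-6(w=3) 1-7(w=2) 6-7(w=1)}
step 4: add edge 6-8 (w=2); MST = {0-6(w=3) 1-7(w=2) 6-7(w=1) 6-8(w=2)}
step 5: add edge 5-7 (w=3); MST = {0-6(w=3) 1-7(w=2) 5-7(w=3) 6-7(w=1) 6-8(w=2)}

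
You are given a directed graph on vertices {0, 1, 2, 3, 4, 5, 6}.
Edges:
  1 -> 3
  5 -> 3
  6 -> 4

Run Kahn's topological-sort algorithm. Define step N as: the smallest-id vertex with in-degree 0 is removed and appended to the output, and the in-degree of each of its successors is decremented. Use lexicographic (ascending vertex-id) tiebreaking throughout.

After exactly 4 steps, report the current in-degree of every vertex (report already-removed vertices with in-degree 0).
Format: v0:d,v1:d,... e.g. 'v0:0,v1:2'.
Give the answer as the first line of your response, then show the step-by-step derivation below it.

v0:0,v1:0,v2:0,v3:0,v4:1,v5:0,v6:0

step 1: output 0; order=[0]; indeg=(0,0,0,2,1,0,0)
step 2: output 1; order=[0,1]; indeg=(0,0,0,1,1,0,0)
step 3: output 2; order=[0,1,2]; indeg=(0,0,0,1,1,0,0)
step 4: output 5; order=[0,1,2,5]; indeg=(0,0,0,0,1,0,0)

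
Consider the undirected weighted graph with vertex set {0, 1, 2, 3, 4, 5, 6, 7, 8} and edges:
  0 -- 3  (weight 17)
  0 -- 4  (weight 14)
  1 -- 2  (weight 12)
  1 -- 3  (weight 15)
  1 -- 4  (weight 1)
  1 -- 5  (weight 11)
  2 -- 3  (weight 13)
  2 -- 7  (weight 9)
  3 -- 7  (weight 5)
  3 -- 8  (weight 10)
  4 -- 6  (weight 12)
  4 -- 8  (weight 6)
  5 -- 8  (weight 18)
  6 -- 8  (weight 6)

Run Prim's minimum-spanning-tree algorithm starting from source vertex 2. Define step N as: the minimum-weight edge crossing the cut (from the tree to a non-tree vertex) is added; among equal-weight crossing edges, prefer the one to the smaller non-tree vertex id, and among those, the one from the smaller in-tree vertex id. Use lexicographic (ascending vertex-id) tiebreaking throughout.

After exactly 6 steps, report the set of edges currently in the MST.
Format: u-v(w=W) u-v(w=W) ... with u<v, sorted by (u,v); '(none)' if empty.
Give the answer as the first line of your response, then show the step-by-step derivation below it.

1-4(w=1) 2-7(w=9) 3-7(w=5) 3-8(w=10) 4-8(w=6) 6-8(w=6)

step 1: add edge 2-7 (w=9); MST = {2-7(w=9)}
step 2: add edge 3-7 (w=5); MST = {2-7(w=9) 3-7(w=5)}
step 3: add edge 3-8 (w=10); MST = {2-7(w=9) 3-7(w=5) 3-8(w=10)}
step 4: add edge 4-8 (w=6); MST = {2-7(w=9) 3-7(w=5) 3-8(w=10) 4-8(w=6)}
step 5: add edge 1-4 (w=1); MST = {1-4(w=1) 2-7(w=9) 3-7(w=5) 3-8(w=10) 4-8(w=6)}
step 6: add edge 6-8 (w=6); MST = {1-4(w=1) 2-7(w=9) 3-7(w=5) 3-8(w=10) 4-8(w=6) 6-8(w=6)}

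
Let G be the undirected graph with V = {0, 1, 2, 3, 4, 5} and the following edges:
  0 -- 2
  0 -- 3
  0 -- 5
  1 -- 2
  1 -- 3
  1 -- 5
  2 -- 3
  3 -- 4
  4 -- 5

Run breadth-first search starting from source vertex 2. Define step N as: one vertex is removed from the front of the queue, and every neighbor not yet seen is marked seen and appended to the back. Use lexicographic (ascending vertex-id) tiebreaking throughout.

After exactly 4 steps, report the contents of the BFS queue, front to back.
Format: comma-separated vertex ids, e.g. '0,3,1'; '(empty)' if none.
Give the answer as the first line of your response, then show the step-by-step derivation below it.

5,4

step 1: dequeue 2; queue=[0,1,3]; order=2
step 2: dequeue 0; queue=[1,3,5]; order=2,0
step 3: dequeue 1; queue=[3,5]; order=2,0,1
step 4: dequeue 3; queue=[5,4]; order=2,0,1,3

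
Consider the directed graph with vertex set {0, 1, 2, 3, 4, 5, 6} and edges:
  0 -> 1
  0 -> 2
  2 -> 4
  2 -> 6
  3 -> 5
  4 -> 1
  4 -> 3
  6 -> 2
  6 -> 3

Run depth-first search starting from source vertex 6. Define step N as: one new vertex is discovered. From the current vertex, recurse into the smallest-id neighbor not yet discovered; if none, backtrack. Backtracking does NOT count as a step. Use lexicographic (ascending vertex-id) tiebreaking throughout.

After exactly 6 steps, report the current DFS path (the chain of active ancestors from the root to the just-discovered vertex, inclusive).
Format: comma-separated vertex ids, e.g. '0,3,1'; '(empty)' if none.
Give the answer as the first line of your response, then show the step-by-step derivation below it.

6,2,4,3,5

step 1: discover 6; path=6; order=6
step 2: discover 2; path=6>2; order=6,2
step 3: discover 4; path=6>2>4; order=6,2,4
step 4: discover 1; path=6>2>4>1; order=6,2,4,1
step 5: discover 3; path=6>2>4>3; order=6,2,4,1,3
step 6: discover 5; path=6>2>4>3>5; order=6,2,4,1,3,5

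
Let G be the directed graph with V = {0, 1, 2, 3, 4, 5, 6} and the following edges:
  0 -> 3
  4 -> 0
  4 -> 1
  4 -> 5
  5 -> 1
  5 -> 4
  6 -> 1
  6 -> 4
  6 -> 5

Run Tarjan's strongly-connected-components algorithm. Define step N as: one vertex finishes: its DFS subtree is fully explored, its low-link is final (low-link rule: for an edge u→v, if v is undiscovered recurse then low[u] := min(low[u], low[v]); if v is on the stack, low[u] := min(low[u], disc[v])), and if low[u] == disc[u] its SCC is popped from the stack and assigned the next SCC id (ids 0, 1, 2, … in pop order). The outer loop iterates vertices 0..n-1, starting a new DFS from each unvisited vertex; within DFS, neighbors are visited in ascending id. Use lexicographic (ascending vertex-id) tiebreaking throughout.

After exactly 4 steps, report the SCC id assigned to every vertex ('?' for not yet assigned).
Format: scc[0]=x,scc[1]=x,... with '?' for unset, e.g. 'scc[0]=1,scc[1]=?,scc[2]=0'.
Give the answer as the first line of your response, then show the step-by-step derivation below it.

scc[0]=1,scc[1]=2,scc[2]=3,scc[3]=0,scc[4]=?,scc[5]=?,scc[6]=?

step 1: low=(low[0]=0,low[1]=?,low[2]=?,low[3]=1,low[4]=?,low[5]=?,low[6]=?); scc=(scc[0]=?,scc[1]=?,scc[2]=?,scc[3]=0,scc[4]=?,scc[5]=?,scc[6]=?)
step 2: low=(low[0]=0,low[1]=?,low[2]=?,low[3]=1,low[4]=?,low[5]=?,low[6]=?); scc=(scc[0]=1,scc[1]=?,scc[2]=?,scc[3]=0,scc[4]=?,scc[5]=?,scc[6]=?)
step 3: low=(low[0]=0,low[1]=2,low[2]=?,low[3]=1,low[4]=?,low[5]=?,low[6]=?); scc=(scc[0]=1,scc[1]=2,scc[2]=?,scc[3]=0,scc[4]=?,scc[5]=?,scc[6]=?)
step 4: low=(low[0]=0,low[1]=2,low[2]=3,low[3]=1,low[4]=?,low[5]=?,low[6]=?); scc=(scc[0]=1,scc[1]=2,scc[2]=3,scc[3]=0,scc[4]=?,scc[5]=?,scc[6]=?)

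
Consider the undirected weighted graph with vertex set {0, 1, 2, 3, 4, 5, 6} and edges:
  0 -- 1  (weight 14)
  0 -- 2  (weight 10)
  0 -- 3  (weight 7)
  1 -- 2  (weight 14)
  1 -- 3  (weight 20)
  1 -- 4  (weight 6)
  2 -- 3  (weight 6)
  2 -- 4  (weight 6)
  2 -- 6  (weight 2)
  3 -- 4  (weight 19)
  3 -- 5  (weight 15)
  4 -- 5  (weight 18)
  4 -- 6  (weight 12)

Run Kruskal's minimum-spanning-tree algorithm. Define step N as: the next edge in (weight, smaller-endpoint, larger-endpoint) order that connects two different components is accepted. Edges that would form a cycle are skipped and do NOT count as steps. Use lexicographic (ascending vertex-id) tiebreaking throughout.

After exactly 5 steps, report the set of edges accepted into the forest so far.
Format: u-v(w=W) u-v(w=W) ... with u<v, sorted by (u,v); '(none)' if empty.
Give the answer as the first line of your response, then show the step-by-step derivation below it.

0-3(w=7) 1-4(w=6) 2-3(w=6) 2-4(w=6) 2-6(w=2)

step 1: add edge 2-6 (w=2); MST = {2-6(w=2)}
step 2: add edge 1-4 (w=6); MST = {1-4(w=6) 2-6(w=2)}
step 3: add edge 2-3 (w=6); MST = {1-4(w=6) 2-3(w=6) 2-6(w=2)}
step 4: add edge 2-4 (w=6); MST = {1-4(w=6) 2-3(w=6) 2-4(w=6) 2-6(w=2)}
step 5: add edge 0-3 (w=7); MST = {0-3(w=7) 1-4(w=6) 2-3(w=6) 2-4(w=6) 2-6(w=2)}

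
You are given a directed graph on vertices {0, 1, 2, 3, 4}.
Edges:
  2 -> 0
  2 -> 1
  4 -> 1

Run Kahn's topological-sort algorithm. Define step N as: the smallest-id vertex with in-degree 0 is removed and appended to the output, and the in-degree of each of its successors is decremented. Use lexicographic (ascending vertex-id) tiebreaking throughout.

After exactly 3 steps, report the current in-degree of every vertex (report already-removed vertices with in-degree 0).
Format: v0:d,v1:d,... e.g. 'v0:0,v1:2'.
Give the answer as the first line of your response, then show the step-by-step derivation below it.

v0:0,v1:1,v2:0,v3:0,v4:0

step 1: output 2; order=[2]; indeg=(0,1,0,0,0)
step 2: output 0; order=[2,0]; indeg=(0,1,0,0,0)
step 3: output 3; order=[2,0,3]; indeg=(0,1,0,0,0)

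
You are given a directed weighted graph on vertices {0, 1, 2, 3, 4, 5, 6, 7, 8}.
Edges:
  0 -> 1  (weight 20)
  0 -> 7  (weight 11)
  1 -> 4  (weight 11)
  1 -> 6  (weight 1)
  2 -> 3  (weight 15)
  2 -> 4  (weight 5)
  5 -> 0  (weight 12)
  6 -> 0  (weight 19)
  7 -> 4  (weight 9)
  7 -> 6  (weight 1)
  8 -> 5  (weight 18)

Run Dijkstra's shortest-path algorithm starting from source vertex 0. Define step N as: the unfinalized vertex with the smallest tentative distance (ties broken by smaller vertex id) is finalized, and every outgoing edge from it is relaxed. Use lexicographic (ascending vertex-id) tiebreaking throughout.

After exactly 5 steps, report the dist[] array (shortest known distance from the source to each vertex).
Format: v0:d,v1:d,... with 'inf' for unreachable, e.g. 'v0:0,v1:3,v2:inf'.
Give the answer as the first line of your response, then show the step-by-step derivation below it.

v0:0,v1:20,v2:inf,v3:inf,v4:20,v5:inf,v6:12,v7:11,v8:inf

step 1: dist = v0:0,v1:20,v2:inf,v3:inf,v4:inf,v5:inf,v6:inf,v7:11,v8:inf
step 2: dist = v0:0,v1:20,v2:inf,v3:inf,v4:20,v5:inf,v6:12,v7:11,v8:inf
step 3: dist = v0:0,v1:20,v2:inf,v3:inf,v4:20,v5:inf,v6:12,v7:11,v8:inf
step 4: dist = v0:0,v1:20,v2:inf,v3:inf,v4:20,v5:inf,v6:12,v7:11,v8:inf
step 5: dist = v0:0,v1:20,v2:inf,v3:inf,v4:20,v5:inf,v6:12,v7:11,v8:inf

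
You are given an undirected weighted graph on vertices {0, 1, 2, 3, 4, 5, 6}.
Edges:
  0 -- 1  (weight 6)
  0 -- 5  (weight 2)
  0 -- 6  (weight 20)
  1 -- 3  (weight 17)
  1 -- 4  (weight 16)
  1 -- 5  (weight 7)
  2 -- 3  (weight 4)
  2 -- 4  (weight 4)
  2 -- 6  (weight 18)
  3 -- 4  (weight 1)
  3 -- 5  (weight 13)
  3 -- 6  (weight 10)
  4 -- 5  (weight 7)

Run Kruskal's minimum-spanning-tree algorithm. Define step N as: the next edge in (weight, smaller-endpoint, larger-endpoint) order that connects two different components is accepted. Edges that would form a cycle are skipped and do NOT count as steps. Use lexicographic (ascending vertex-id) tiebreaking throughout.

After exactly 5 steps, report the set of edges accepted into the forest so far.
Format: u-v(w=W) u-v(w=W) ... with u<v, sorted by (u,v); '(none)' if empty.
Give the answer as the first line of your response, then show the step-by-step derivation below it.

0-1(w=6) 0-5(w=2) 2-3(w=4) 3-4(w=1) 4-5(w=7)

step 1: add edge 3-4 (w=1); MST = {3-4(w=1)}
step 2: add edge 0-5 (w=2); MST = {0-5(w=2) 3-4(w=1)}
step 3: add edge 2-3 (w=4); MST = {0-5(w=2) 2-3(w=4) 3-4(w=1)}
step 4: add edge 0-1 (w=6); MST = {0-1(w=6) 0-5(w=2) 2-3(w=4) 3-4(w=1)}
step 5: add edge 4-5 (w=7); MST = {0-1(w=6) 0-5(w=2) 2-3(w=4) 3-4(w=1) 4-5(w=7)}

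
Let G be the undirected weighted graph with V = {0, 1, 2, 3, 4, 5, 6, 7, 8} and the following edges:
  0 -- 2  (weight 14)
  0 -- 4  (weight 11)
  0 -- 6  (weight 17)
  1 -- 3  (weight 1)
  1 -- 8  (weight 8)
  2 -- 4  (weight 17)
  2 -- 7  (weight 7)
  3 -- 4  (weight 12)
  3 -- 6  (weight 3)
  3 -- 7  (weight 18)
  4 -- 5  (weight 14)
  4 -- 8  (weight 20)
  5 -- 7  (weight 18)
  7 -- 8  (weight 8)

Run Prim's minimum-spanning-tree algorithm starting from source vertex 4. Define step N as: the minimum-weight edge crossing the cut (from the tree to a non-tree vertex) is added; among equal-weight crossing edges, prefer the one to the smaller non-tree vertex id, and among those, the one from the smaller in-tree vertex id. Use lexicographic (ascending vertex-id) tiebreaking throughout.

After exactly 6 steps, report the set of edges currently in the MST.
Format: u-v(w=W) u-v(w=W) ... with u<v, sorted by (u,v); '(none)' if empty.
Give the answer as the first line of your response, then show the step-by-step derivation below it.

0-4(w=11) 1-3(w=1) 1-8(w=8) 3-4(w=12) 3-6(w=3) 7-8(w=8)

step 1: add edge 0-4 (w=11); MST = {0-4(w=11)}
step 2: add edge 3-4 (w=12); MST = {0-4(w=11) 3-4(w=12)}
step 3: add edge 1-3 (w=1); MST = {0-4(w=11) 1-3(w=1) 3-4(w=12)}
step 4: add edge 3-6 (w=3); MST = {0-4(w=11) 1-3(w=1) 3-4(w=12) 3-6(w=3)}
step 5: add edge 1-8 (w=8); MST = {0-4(w=11) 1-3(w=1) 1-8(w=8) 3-4(w=12) 3-6(w=3)}
step 6: add edge 7-8 (w=8); MST = {0-4(w=11) 1-3(w=1) 1-8(w=8) 3-4(w=12) 3-6(w=3) 7-8(w=8)}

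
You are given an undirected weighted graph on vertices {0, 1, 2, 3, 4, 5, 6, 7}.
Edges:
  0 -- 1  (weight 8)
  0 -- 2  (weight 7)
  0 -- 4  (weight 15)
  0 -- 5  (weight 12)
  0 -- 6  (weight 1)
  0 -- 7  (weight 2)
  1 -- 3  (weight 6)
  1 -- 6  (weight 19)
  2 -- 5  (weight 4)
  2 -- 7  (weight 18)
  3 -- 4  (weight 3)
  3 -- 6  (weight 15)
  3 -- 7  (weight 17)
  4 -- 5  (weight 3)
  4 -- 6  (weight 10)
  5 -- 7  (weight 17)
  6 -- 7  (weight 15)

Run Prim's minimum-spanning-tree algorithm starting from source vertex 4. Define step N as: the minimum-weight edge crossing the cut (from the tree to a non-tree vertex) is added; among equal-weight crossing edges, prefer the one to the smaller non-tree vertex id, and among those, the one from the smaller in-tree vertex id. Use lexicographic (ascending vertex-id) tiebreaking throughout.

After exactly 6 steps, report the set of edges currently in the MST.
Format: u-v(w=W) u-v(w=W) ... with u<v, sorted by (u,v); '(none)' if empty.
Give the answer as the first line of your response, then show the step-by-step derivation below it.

0-2(w=7) 0-6(w=1) 1-3(w=6) 2-5(w=4) 3-4(w=3) 4-5(w=3)

step 1: add edge 3-4 (w=3); MST = {3-4(w=3)}
step 2: add edge 4-5 (w=3); MST = {3-4(w=3) 4-5(w=3)}
step 3: add edge 2-5 (w=4); MST = {2-5(w=4) 3-4(w=3) 4-5(w=3)}
step 4: add edge 1-3 (w=6); MST = {1-3(w=6) 2-5(w=4) 3-4(w=3) 4-5(w=3)}
step 5: add edge 0-2 (w=7); MST = {0-2(w=7) 1-3(w=6) 2-5(w=4) 3-4(w=3) 4-5(w=3)}
step 6: add edge 0-6 (w=1); MST = {0-2(w=7) 0-6(w=1) 1-3(w=6) 2-5(w=4) 3-4(w=3) 4-5(w=3)}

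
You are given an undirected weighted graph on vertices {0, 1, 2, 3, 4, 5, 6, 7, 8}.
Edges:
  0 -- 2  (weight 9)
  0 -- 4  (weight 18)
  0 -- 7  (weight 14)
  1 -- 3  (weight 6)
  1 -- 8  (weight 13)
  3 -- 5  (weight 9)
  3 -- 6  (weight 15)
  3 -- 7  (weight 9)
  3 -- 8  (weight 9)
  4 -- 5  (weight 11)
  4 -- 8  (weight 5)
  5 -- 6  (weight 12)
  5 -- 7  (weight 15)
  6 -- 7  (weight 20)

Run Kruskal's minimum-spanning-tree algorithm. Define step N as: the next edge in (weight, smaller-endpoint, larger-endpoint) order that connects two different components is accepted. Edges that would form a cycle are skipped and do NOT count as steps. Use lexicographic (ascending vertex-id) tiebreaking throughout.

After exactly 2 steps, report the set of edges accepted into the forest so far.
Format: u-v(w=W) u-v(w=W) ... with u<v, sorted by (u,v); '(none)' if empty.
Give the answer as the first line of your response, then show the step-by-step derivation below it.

1-3(w=6) 4-8(w=5)

step 1: add edge 4-8 (w=5); MST = {4-8(w=5)}
step 2: add edge 1-3 (w=6); MST = {1-3(w=6) 4-8(w=5)}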